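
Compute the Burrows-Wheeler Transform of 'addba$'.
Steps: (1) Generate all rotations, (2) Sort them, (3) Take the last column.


Rotations (sorted):
  0: $addba -> last char: a
  1: a$addb -> last char: b
  2: addba$ -> last char: $
  3: ba$add -> last char: d
  4: dba$ad -> last char: d
  5: ddba$a -> last char: a


BWT = ab$dda


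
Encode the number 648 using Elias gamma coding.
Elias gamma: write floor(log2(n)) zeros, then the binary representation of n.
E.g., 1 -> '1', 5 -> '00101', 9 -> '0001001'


num_bits = floor(log2(648)) + 1 = 10
leading_zeros = num_bits - 1 = 9
binary(648) = 1010001000

Elias gamma(648) = '000000000' + '1010001000' = 0000000001010001000 (19 bits)


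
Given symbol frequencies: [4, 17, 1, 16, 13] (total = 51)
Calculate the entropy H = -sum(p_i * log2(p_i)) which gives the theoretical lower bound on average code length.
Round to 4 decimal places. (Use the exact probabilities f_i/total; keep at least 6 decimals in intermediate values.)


Per-symbol terms -p_i * log2(p_i) with p_i = f_i/51:
  p = 4/51 = 0.078431: log2(p) = -3.672425, -p*log2(p) = 0.288033
  p = 17/51 = 0.333333: log2(p) = -1.584963, -p*log2(p) = 0.528321
  p = 1/51 = 0.019608: log2(p) = -5.672425, -p*log2(p) = 0.111224
  p = 16/51 = 0.313725: log2(p) = -1.672425, -p*log2(p) = 0.524682
  p = 13/51 = 0.254902: log2(p) = -1.971986, -p*log2(p) = 0.502663
H = 0.288033 + 0.528321 + 0.111224 + 0.524682 + 0.502663 = 1.954923

H = 1.9549 bits/symbol


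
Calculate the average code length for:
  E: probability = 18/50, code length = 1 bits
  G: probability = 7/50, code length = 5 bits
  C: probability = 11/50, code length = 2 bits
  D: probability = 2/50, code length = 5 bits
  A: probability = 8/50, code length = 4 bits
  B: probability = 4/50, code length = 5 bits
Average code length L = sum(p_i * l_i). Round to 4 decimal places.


Weighted contributions p_i * l_i:
  E: (18/50) * 1 = 18/50
  G: (7/50) * 5 = 35/50
  C: (11/50) * 2 = 22/50
  D: (2/50) * 5 = 10/50
  A: (8/50) * 4 = 32/50
  B: (4/50) * 5 = 20/50
Sum = (18 + 35 + 22 + 10 + 32 + 20)/50 = 137/50

L = 137/50 = 2.7400 bits/symbol


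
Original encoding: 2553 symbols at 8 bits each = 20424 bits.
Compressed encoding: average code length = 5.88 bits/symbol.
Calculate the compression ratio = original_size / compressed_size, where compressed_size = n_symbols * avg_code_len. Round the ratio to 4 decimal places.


original_size = n_symbols * orig_bits = 2553 * 8 = 20424 bits
compressed_size = n_symbols * avg_code_len = 2553 * 5.88 = 15011.64 bits
ratio = original_size / compressed_size = 20424 / 15011.64 = 1.3605

Compression ratio = 1.3605


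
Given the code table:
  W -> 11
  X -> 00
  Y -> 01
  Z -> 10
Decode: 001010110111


Decoding:
00 -> X
10 -> Z
10 -> Z
11 -> W
01 -> Y
11 -> W


Result: XZZWYW


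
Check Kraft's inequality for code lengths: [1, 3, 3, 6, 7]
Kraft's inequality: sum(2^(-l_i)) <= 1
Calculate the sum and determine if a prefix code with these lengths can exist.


Sum = 2^(-1) + 2^(-3) + 2^(-3) + 2^(-6) + 2^(-7)
    = 0.5 + 0.125 + 0.125 + 0.015625 + 0.0078125
    = 99/128 = 0.7734375
Since 0.7734375 <= 1, Kraft's inequality IS satisfied.
A prefix code with these lengths CAN exist.

Kraft sum = 0.7734375. Satisfied.


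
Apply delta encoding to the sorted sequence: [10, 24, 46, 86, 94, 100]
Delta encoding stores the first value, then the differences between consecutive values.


First value: 10
Deltas:
  24 - 10 = 14
  46 - 24 = 22
  86 - 46 = 40
  94 - 86 = 8
  100 - 94 = 6


Delta encoded: [10, 14, 22, 40, 8, 6]


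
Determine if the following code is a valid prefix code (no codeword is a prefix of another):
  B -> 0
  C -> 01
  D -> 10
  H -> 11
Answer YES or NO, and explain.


Checking each pair (does one codeword prefix another?):
  B='0' vs C='01': prefix -- VIOLATION

NO -- this is NOT a valid prefix code. B (0) is a prefix of C (01).


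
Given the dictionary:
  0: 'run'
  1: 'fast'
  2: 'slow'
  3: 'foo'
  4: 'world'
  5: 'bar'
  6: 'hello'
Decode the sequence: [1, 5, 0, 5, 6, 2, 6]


Look up each index in the dictionary:
  1 -> 'fast'
  5 -> 'bar'
  0 -> 'run'
  5 -> 'bar'
  6 -> 'hello'
  2 -> 'slow'
  6 -> 'hello'

Decoded: "fast bar run bar hello slow hello"


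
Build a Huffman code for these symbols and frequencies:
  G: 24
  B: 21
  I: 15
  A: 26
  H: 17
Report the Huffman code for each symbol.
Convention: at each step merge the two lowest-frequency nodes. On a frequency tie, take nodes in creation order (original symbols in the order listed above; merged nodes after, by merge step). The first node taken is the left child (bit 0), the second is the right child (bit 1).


Huffman tree construction:
Step 1: Merge I(15) + H(17) = 32
Step 2: Merge B(21) + G(24) = 45
Step 3: Merge A(26) + (I+H)(32) = 58
Step 4: Merge (B+G)(45) + (A+(I+H))(58) = 103
Read each symbol's code off the tree from the root (left child = 0, right child = 1).

Codes:
  G: 01 (length 2)
  B: 00 (length 2)
  I: 110 (length 3)
  A: 10 (length 2)
  H: 111 (length 3)
Average code length: 238/103 = 2.3107 bits/symbol


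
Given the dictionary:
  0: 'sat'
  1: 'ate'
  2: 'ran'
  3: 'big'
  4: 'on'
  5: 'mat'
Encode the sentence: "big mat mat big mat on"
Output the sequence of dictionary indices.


Look up each word in the dictionary:
  'big' -> 3
  'mat' -> 5
  'mat' -> 5
  'big' -> 3
  'mat' -> 5
  'on' -> 4

Encoded: [3, 5, 5, 3, 5, 4]


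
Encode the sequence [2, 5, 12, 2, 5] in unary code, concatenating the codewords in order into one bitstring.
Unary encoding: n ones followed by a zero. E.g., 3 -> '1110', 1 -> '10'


Encode each number as n ones followed by a terminating 0:
  2 -> 110 (3 bits)
  5 -> 111110 (6 bits)
  12 -> 1111111111110 (13 bits)
  2 -> 110 (3 bits)
  5 -> 111110 (6 bits)
Total length = 3 + 6 + 13 + 3 + 6 = 31 bits.

Unary([2, 5, 12, 2, 5]) = 1101111101111111111110110111110 (31 bits)


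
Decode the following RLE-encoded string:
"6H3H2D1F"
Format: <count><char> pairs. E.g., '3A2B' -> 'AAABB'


Expanding each <count><char> pair:
  6H -> 'HHHHHH'
  3H -> 'HHH'
  2D -> 'DD'
  1F -> 'F'

Decoded = HHHHHHHHHDDF


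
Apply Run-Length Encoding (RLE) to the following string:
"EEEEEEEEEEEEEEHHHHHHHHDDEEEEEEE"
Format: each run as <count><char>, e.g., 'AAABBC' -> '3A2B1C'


Scanning runs left to right:
  i=0: run of 'E' x 14 -> '14E'
  i=14: run of 'H' x 8 -> '8H'
  i=22: run of 'D' x 2 -> '2D'
  i=24: run of 'E' x 7 -> '7E'

RLE = 14E8H2D7E


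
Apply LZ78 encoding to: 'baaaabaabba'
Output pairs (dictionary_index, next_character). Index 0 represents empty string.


LZ78 encoding steps:
Dictionary: {0: ''}
Step 1: w='' (idx 0), next='b' -> output (0, 'b'), add 'b' as idx 1
Step 2: w='' (idx 0), next='a' -> output (0, 'a'), add 'a' as idx 2
Step 3: w='a' (idx 2), next='a' -> output (2, 'a'), add 'aa' as idx 3
Step 4: w='a' (idx 2), next='b' -> output (2, 'b'), add 'ab' as idx 4
Step 5: w='aa' (idx 3), next='b' -> output (3, 'b'), add 'aab' as idx 5
Step 6: w='b' (idx 1), next='a' -> output (1, 'a'), add 'ba' as idx 6


Encoded: [(0, 'b'), (0, 'a'), (2, 'a'), (2, 'b'), (3, 'b'), (1, 'a')]


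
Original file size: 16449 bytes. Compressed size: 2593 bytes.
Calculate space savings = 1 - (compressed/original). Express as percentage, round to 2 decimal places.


ratio = compressed/original = 2593/16449 = 0.157639
savings = 1 - ratio = 1 - 0.157639 = 0.842361
as a percentage: 0.842361 * 100 = 84.24%

Space savings = 1 - 2593/16449 = 84.24%


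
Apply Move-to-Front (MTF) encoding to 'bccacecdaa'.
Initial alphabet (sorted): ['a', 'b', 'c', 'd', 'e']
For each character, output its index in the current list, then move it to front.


MTF encoding:
'b': index 1 in ['a', 'b', 'c', 'd', 'e'] -> ['b', 'a', 'c', 'd', 'e']
'c': index 2 in ['b', 'a', 'c', 'd', 'e'] -> ['c', 'b', 'a', 'd', 'e']
'c': index 0 in ['c', 'b', 'a', 'd', 'e'] -> ['c', 'b', 'a', 'd', 'e']
'a': index 2 in ['c', 'b', 'a', 'd', 'e'] -> ['a', 'c', 'b', 'd', 'e']
'c': index 1 in ['a', 'c', 'b', 'd', 'e'] -> ['c', 'a', 'b', 'd', 'e']
'e': index 4 in ['c', 'a', 'b', 'd', 'e'] -> ['e', 'c', 'a', 'b', 'd']
'c': index 1 in ['e', 'c', 'a', 'b', 'd'] -> ['c', 'e', 'a', 'b', 'd']
'd': index 4 in ['c', 'e', 'a', 'b', 'd'] -> ['d', 'c', 'e', 'a', 'b']
'a': index 3 in ['d', 'c', 'e', 'a', 'b'] -> ['a', 'd', 'c', 'e', 'b']
'a': index 0 in ['a', 'd', 'c', 'e', 'b'] -> ['a', 'd', 'c', 'e', 'b']


Output: [1, 2, 0, 2, 1, 4, 1, 4, 3, 0]


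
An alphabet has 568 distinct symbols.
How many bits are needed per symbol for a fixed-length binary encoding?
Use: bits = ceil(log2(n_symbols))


log2(568) = 9.1497
Bracket: 2^9 = 512 < 568 <= 2^10 = 1024
So ceil(log2(568)) = 10

bits = ceil(log2(568)) = ceil(9.1497) = 10 bits


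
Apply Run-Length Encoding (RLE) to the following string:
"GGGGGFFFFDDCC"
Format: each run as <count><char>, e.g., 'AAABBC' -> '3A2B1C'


Scanning runs left to right:
  i=0: run of 'G' x 5 -> '5G'
  i=5: run of 'F' x 4 -> '4F'
  i=9: run of 'D' x 2 -> '2D'
  i=11: run of 'C' x 2 -> '2C'

RLE = 5G4F2D2C


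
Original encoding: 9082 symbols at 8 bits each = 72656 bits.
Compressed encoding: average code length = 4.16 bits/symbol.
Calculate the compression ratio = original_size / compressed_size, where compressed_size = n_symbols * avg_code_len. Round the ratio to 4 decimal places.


original_size = n_symbols * orig_bits = 9082 * 8 = 72656 bits
compressed_size = n_symbols * avg_code_len = 9082 * 4.16 = 37781.12 bits
ratio = original_size / compressed_size = 72656 / 37781.12 = 1.9231

Compression ratio = 1.9231


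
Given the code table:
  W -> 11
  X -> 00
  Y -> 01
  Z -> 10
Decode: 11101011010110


Decoding:
11 -> W
10 -> Z
10 -> Z
11 -> W
01 -> Y
01 -> Y
10 -> Z


Result: WZZWYYZ


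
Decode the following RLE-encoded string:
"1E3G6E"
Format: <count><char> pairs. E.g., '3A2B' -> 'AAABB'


Expanding each <count><char> pair:
  1E -> 'E'
  3G -> 'GGG'
  6E -> 'EEEEEE'

Decoded = EGGGEEEEEE


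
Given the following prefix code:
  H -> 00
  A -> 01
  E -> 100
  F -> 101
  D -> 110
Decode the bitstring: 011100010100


Decoding step by step:
Bits 01 -> A
Bits 110 -> D
Bits 00 -> H
Bits 101 -> F
Bits 00 -> H


Decoded message: ADHFH


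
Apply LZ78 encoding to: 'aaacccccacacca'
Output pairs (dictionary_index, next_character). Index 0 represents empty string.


LZ78 encoding steps:
Dictionary: {0: ''}
Step 1: w='' (idx 0), next='a' -> output (0, 'a'), add 'a' as idx 1
Step 2: w='a' (idx 1), next='a' -> output (1, 'a'), add 'aa' as idx 2
Step 3: w='' (idx 0), next='c' -> output (0, 'c'), add 'c' as idx 3
Step 4: w='c' (idx 3), next='c' -> output (3, 'c'), add 'cc' as idx 4
Step 5: w='cc' (idx 4), next='a' -> output (4, 'a'), add 'cca' as idx 5
Step 6: w='c' (idx 3), next='a' -> output (3, 'a'), add 'ca' as idx 6
Step 7: w='cca' (idx 5), end of input -> output (5, '')


Encoded: [(0, 'a'), (1, 'a'), (0, 'c'), (3, 'c'), (4, 'a'), (3, 'a'), (5, '')]


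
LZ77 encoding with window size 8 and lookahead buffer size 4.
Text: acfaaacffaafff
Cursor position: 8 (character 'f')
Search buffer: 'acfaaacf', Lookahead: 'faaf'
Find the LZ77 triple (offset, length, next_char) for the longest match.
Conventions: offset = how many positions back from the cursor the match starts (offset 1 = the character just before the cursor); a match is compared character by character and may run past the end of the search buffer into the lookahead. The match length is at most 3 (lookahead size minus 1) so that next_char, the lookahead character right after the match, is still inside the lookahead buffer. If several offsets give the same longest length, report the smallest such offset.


Try each offset into the search buffer:
  offset=1 (pos 7, char 'f'): match length 1
  offset=2 (pos 6, char 'c'): match length 0
  offset=3 (pos 5, char 'a'): match length 0
  offset=4 (pos 4, char 'a'): match length 0
  offset=5 (pos 3, char 'a'): match length 0
  offset=6 (pos 2, char 'f'): match length 3
  offset=7 (pos 1, char 'c'): match length 0
  offset=8 (pos 0, char 'a'): match length 0
Longest match has length 3 at offset 6.
next_char = character at position 8 + 3 = 11 -> 'f'

Best match: offset=6, length=3 (matching 'faa' starting at position 2)
LZ77 triple: (6, 3, 'f')


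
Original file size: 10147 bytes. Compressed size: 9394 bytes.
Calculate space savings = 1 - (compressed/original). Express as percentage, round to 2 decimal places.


ratio = compressed/original = 9394/10147 = 0.925791
savings = 1 - ratio = 1 - 0.925791 = 0.074209
as a percentage: 0.074209 * 100 = 7.42%

Space savings = 1 - 9394/10147 = 7.42%


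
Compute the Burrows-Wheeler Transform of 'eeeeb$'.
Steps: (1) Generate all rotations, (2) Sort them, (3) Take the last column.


Rotations (sorted):
  0: $eeeeb -> last char: b
  1: b$eeee -> last char: e
  2: eb$eee -> last char: e
  3: eeb$ee -> last char: e
  4: eeeb$e -> last char: e
  5: eeeeb$ -> last char: $


BWT = beeee$


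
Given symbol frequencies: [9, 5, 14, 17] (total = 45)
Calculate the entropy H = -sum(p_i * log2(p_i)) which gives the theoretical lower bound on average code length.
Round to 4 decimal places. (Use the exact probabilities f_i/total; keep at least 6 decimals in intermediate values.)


Per-symbol terms -p_i * log2(p_i) with p_i = f_i/45:
  p = 9/45 = 0.200000: log2(p) = -2.321928, -p*log2(p) = 0.464386
  p = 5/45 = 0.111111: log2(p) = -3.169925, -p*log2(p) = 0.352214
  p = 14/45 = 0.311111: log2(p) = -1.684498, -p*log2(p) = 0.524066
  p = 17/45 = 0.377778: log2(p) = -1.404390, -p*log2(p) = 0.530547
H = 0.464386 + 0.352214 + 0.524066 + 0.530547 = 1.871213

H = 1.8712 bits/symbol


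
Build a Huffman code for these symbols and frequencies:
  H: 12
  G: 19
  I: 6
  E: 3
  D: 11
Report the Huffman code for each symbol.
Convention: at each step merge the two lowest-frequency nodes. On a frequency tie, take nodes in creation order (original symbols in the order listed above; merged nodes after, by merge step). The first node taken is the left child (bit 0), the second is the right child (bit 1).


Huffman tree construction:
Step 1: Merge E(3) + I(6) = 9
Step 2: Merge (E+I)(9) + D(11) = 20
Step 3: Merge H(12) + G(19) = 31
Step 4: Merge ((E+I)+D)(20) + (H+G)(31) = 51
Read each symbol's code off the tree from the root (left child = 0, right child = 1).

Codes:
  H: 10 (length 2)
  G: 11 (length 2)
  I: 001 (length 3)
  E: 000 (length 3)
  D: 01 (length 2)
Average code length: 111/51 = 2.1765 bits/symbol


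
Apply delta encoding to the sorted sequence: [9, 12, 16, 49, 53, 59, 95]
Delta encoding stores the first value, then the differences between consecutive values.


First value: 9
Deltas:
  12 - 9 = 3
  16 - 12 = 4
  49 - 16 = 33
  53 - 49 = 4
  59 - 53 = 6
  95 - 59 = 36


Delta encoded: [9, 3, 4, 33, 4, 6, 36]


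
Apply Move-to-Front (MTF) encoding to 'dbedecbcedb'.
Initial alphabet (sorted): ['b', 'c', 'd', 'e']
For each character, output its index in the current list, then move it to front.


MTF encoding:
'd': index 2 in ['b', 'c', 'd', 'e'] -> ['d', 'b', 'c', 'e']
'b': index 1 in ['d', 'b', 'c', 'e'] -> ['b', 'd', 'c', 'e']
'e': index 3 in ['b', 'd', 'c', 'e'] -> ['e', 'b', 'd', 'c']
'd': index 2 in ['e', 'b', 'd', 'c'] -> ['d', 'e', 'b', 'c']
'e': index 1 in ['d', 'e', 'b', 'c'] -> ['e', 'd', 'b', 'c']
'c': index 3 in ['e', 'd', 'b', 'c'] -> ['c', 'e', 'd', 'b']
'b': index 3 in ['c', 'e', 'd', 'b'] -> ['b', 'c', 'e', 'd']
'c': index 1 in ['b', 'c', 'e', 'd'] -> ['c', 'b', 'e', 'd']
'e': index 2 in ['c', 'b', 'e', 'd'] -> ['e', 'c', 'b', 'd']
'd': index 3 in ['e', 'c', 'b', 'd'] -> ['d', 'e', 'c', 'b']
'b': index 3 in ['d', 'e', 'c', 'b'] -> ['b', 'd', 'e', 'c']


Output: [2, 1, 3, 2, 1, 3, 3, 1, 2, 3, 3]


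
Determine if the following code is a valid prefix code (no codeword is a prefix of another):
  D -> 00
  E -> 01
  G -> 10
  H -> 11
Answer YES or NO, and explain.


Checking each pair (does one codeword prefix another?):
  D='00' vs E='01': no prefix
  D='00' vs G='10': no prefix
  D='00' vs H='11': no prefix
  E='01' vs D='00': no prefix
  E='01' vs G='10': no prefix
  E='01' vs H='11': no prefix
  G='10' vs D='00': no prefix
  G='10' vs E='01': no prefix
  G='10' vs H='11': no prefix
  H='11' vs D='00': no prefix
  H='11' vs E='01': no prefix
  H='11' vs G='10': no prefix
No violation found over all pairs.

YES -- this is a valid prefix code. No codeword is a prefix of any other codeword.


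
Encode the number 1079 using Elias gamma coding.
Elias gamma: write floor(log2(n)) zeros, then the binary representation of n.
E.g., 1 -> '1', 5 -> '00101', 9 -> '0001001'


num_bits = floor(log2(1079)) + 1 = 11
leading_zeros = num_bits - 1 = 10
binary(1079) = 10000110111

Elias gamma(1079) = '0000000000' + '10000110111' = 000000000010000110111 (21 bits)


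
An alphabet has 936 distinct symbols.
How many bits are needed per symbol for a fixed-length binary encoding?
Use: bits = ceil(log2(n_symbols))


log2(936) = 9.8704
Bracket: 2^9 = 512 < 936 <= 2^10 = 1024
So ceil(log2(936)) = 10

bits = ceil(log2(936)) = ceil(9.8704) = 10 bits


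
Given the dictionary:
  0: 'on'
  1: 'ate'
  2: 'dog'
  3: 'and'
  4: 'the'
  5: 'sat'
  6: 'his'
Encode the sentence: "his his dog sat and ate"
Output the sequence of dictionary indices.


Look up each word in the dictionary:
  'his' -> 6
  'his' -> 6
  'dog' -> 2
  'sat' -> 5
  'and' -> 3
  'ate' -> 1

Encoded: [6, 6, 2, 5, 3, 1]


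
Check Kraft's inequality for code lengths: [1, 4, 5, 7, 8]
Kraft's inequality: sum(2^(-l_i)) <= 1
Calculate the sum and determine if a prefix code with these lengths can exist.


Sum = 2^(-1) + 2^(-4) + 2^(-5) + 2^(-7) + 2^(-8)
    = 0.5 + 0.0625 + 0.03125 + 0.0078125 + 0.00390625
    = 155/256 = 0.60546875
Since 0.60546875 <= 1, Kraft's inequality IS satisfied.
A prefix code with these lengths CAN exist.

Kraft sum = 0.60546875. Satisfied.


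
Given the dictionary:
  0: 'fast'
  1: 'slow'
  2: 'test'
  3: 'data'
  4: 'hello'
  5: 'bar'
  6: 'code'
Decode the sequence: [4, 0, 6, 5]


Look up each index in the dictionary:
  4 -> 'hello'
  0 -> 'fast'
  6 -> 'code'
  5 -> 'bar'

Decoded: "hello fast code bar"


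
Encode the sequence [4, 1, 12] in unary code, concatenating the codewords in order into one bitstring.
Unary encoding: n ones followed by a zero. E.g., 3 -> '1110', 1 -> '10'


Encode each number as n ones followed by a terminating 0:
  4 -> 11110 (5 bits)
  1 -> 10 (2 bits)
  12 -> 1111111111110 (13 bits)
Total length = 5 + 2 + 13 = 20 bits.

Unary([4, 1, 12]) = 11110101111111111110 (20 bits)


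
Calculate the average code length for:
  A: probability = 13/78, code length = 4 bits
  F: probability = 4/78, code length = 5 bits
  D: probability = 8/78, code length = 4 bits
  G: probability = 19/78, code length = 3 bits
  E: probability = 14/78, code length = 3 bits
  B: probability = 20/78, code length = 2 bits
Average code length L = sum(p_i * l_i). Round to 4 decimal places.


Weighted contributions p_i * l_i:
  A: (13/78) * 4 = 52/78
  F: (4/78) * 5 = 20/78
  D: (8/78) * 4 = 32/78
  G: (19/78) * 3 = 57/78
  E: (14/78) * 3 = 42/78
  B: (20/78) * 2 = 40/78
Sum = (52 + 20 + 32 + 57 + 42 + 40)/78 = 243/78

L = 243/78 = 3.1154 bits/symbol


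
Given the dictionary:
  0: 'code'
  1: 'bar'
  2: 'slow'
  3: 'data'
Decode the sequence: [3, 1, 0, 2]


Look up each index in the dictionary:
  3 -> 'data'
  1 -> 'bar'
  0 -> 'code'
  2 -> 'slow'

Decoded: "data bar code slow"


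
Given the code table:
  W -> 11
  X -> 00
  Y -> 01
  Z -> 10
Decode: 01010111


Decoding:
01 -> Y
01 -> Y
01 -> Y
11 -> W


Result: YYYW


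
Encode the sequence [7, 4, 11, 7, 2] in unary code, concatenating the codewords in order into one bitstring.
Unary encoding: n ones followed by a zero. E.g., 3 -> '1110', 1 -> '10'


Encode each number as n ones followed by a terminating 0:
  7 -> 11111110 (8 bits)
  4 -> 11110 (5 bits)
  11 -> 111111111110 (12 bits)
  7 -> 11111110 (8 bits)
  2 -> 110 (3 bits)
Total length = 8 + 5 + 12 + 8 + 3 = 36 bits.

Unary([7, 4, 11, 7, 2]) = 111111101111011111111111011111110110 (36 bits)


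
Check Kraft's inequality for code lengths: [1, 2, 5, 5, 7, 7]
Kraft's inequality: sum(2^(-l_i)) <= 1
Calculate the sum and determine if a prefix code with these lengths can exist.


Sum = 2^(-1) + 2^(-2) + 2^(-5) + 2^(-5) + 2^(-7) + 2^(-7)
    = 0.5 + 0.25 + 0.03125 + 0.03125 + 0.0078125 + 0.0078125
    = 106/128 = 0.828125
Since 0.828125 <= 1, Kraft's inequality IS satisfied.
A prefix code with these lengths CAN exist.

Kraft sum = 0.828125. Satisfied.


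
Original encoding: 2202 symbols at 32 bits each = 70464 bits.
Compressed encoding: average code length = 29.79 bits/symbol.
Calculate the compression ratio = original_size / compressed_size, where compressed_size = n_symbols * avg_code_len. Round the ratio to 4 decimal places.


original_size = n_symbols * orig_bits = 2202 * 32 = 70464 bits
compressed_size = n_symbols * avg_code_len = 2202 * 29.79 = 65597.58 bits
ratio = original_size / compressed_size = 70464 / 65597.58 = 1.0742

Compression ratio = 1.0742


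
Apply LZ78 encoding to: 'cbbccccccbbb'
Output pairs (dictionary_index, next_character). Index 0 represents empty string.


LZ78 encoding steps:
Dictionary: {0: ''}
Step 1: w='' (idx 0), next='c' -> output (0, 'c'), add 'c' as idx 1
Step 2: w='' (idx 0), next='b' -> output (0, 'b'), add 'b' as idx 2
Step 3: w='b' (idx 2), next='c' -> output (2, 'c'), add 'bc' as idx 3
Step 4: w='c' (idx 1), next='c' -> output (1, 'c'), add 'cc' as idx 4
Step 5: w='cc' (idx 4), next='c' -> output (4, 'c'), add 'ccc' as idx 5
Step 6: w='b' (idx 2), next='b' -> output (2, 'b'), add 'bb' as idx 6
Step 7: w='b' (idx 2), end of input -> output (2, '')


Encoded: [(0, 'c'), (0, 'b'), (2, 'c'), (1, 'c'), (4, 'c'), (2, 'b'), (2, '')]


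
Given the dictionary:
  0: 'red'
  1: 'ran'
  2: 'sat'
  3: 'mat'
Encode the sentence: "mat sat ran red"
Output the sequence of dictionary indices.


Look up each word in the dictionary:
  'mat' -> 3
  'sat' -> 2
  'ran' -> 1
  'red' -> 0

Encoded: [3, 2, 1, 0]


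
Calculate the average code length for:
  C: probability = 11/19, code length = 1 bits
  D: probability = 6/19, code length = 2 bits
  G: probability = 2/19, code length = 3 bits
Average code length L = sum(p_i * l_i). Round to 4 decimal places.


Weighted contributions p_i * l_i:
  C: (11/19) * 1 = 11/19
  D: (6/19) * 2 = 12/19
  G: (2/19) * 3 = 6/19
Sum = (11 + 12 + 6)/19 = 29/19

L = 29/19 = 1.5263 bits/symbol


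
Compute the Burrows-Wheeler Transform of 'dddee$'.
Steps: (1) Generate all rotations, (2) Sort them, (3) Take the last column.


Rotations (sorted):
  0: $dddee -> last char: e
  1: dddee$ -> last char: $
  2: ddee$d -> last char: d
  3: dee$dd -> last char: d
  4: e$ddde -> last char: e
  5: ee$ddd -> last char: d


BWT = e$dded


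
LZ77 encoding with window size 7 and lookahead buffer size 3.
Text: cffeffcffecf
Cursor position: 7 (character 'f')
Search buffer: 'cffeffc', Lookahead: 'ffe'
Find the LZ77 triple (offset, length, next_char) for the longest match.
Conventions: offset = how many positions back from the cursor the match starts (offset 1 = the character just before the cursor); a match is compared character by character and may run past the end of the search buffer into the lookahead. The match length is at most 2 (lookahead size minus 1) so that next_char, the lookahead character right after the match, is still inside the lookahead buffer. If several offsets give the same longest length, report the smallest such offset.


Try each offset into the search buffer:
  offset=1 (pos 6, char 'c'): match length 0
  offset=2 (pos 5, char 'f'): match length 1
  offset=3 (pos 4, char 'f'): match length 2
  offset=4 (pos 3, char 'e'): match length 0
  offset=5 (pos 2, char 'f'): match length 1
  offset=6 (pos 1, char 'f'): match length 2
  offset=7 (pos 0, char 'c'): match length 0
Longest match has length 2, found at offsets 3, 6; take the smallest, offset 3.
next_char = character at position 7 + 2 = 9 -> 'e'

Best match: offset=3, length=2 (matching 'ff' starting at position 4)
LZ77 triple: (3, 2, 'e')


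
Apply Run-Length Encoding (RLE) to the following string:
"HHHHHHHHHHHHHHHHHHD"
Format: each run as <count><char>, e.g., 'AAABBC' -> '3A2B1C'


Scanning runs left to right:
  i=0: run of 'H' x 18 -> '18H'
  i=18: run of 'D' x 1 -> '1D'

RLE = 18H1D


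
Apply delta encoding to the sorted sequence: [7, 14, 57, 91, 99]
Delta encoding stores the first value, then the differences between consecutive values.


First value: 7
Deltas:
  14 - 7 = 7
  57 - 14 = 43
  91 - 57 = 34
  99 - 91 = 8


Delta encoded: [7, 7, 43, 34, 8]


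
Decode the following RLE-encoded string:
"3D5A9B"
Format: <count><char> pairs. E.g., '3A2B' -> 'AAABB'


Expanding each <count><char> pair:
  3D -> 'DDD'
  5A -> 'AAAAA'
  9B -> 'BBBBBBBBB'

Decoded = DDDAAAAABBBBBBBBB


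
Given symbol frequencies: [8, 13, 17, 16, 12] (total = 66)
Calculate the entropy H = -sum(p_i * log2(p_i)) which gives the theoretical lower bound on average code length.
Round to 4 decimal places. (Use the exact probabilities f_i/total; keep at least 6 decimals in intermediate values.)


Per-symbol terms -p_i * log2(p_i) with p_i = f_i/66:
  p = 8/66 = 0.121212: log2(p) = -3.044394, -p*log2(p) = 0.369017
  p = 13/66 = 0.196970: log2(p) = -2.343954, -p*log2(p) = 0.461688
  p = 17/66 = 0.257576: log2(p) = -1.956931, -p*log2(p) = 0.504058
  p = 16/66 = 0.242424: log2(p) = -2.044394, -p*log2(p) = 0.495611
  p = 12/66 = 0.181818: log2(p) = -2.459432, -p*log2(p) = 0.447169
H = 0.369017 + 0.461688 + 0.504058 + 0.495611 + 0.447169 = 2.277543

H = 2.2775 bits/symbol


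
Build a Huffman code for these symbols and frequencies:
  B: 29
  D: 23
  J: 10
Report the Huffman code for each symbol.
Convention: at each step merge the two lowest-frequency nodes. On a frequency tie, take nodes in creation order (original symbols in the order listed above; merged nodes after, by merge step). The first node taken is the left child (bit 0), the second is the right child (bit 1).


Huffman tree construction:
Step 1: Merge J(10) + D(23) = 33
Step 2: Merge B(29) + (J+D)(33) = 62
Read each symbol's code off the tree from the root (left child = 0, right child = 1).

Codes:
  B: 0 (length 1)
  D: 11 (length 2)
  J: 10 (length 2)
Average code length: 95/62 = 1.5323 bits/symbol


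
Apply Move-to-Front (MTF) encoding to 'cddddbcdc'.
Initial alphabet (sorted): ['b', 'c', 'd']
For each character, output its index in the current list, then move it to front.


MTF encoding:
'c': index 1 in ['b', 'c', 'd'] -> ['c', 'b', 'd']
'd': index 2 in ['c', 'b', 'd'] -> ['d', 'c', 'b']
'd': index 0 in ['d', 'c', 'b'] -> ['d', 'c', 'b']
'd': index 0 in ['d', 'c', 'b'] -> ['d', 'c', 'b']
'd': index 0 in ['d', 'c', 'b'] -> ['d', 'c', 'b']
'b': index 2 in ['d', 'c', 'b'] -> ['b', 'd', 'c']
'c': index 2 in ['b', 'd', 'c'] -> ['c', 'b', 'd']
'd': index 2 in ['c', 'b', 'd'] -> ['d', 'c', 'b']
'c': index 1 in ['d', 'c', 'b'] -> ['c', 'd', 'b']


Output: [1, 2, 0, 0, 0, 2, 2, 2, 1]


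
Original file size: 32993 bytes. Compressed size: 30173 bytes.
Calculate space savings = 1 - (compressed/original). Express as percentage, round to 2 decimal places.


ratio = compressed/original = 30173/32993 = 0.914527
savings = 1 - ratio = 1 - 0.914527 = 0.085473
as a percentage: 0.085473 * 100 = 8.55%

Space savings = 1 - 30173/32993 = 8.55%


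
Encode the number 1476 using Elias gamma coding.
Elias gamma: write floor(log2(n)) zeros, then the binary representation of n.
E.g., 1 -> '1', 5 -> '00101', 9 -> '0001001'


num_bits = floor(log2(1476)) + 1 = 11
leading_zeros = num_bits - 1 = 10
binary(1476) = 10111000100

Elias gamma(1476) = '0000000000' + '10111000100' = 000000000010111000100 (21 bits)


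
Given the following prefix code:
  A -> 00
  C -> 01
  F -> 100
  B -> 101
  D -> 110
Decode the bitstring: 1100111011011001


Decoding step by step:
Bits 110 -> D
Bits 01 -> C
Bits 110 -> D
Bits 110 -> D
Bits 110 -> D
Bits 01 -> C


Decoded message: DCDDDC


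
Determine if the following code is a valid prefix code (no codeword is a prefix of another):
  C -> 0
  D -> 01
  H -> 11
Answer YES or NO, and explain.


Checking each pair (does one codeword prefix another?):
  C='0' vs D='01': prefix -- VIOLATION

NO -- this is NOT a valid prefix code. C (0) is a prefix of D (01).


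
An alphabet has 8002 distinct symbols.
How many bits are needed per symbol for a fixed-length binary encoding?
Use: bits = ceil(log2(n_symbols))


log2(8002) = 12.9661
Bracket: 2^12 = 4096 < 8002 <= 2^13 = 8192
So ceil(log2(8002)) = 13

bits = ceil(log2(8002)) = ceil(12.9661) = 13 bits


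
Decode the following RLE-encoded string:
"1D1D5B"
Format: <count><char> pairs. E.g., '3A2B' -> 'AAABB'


Expanding each <count><char> pair:
  1D -> 'D'
  1D -> 'D'
  5B -> 'BBBBB'

Decoded = DDBBBBB


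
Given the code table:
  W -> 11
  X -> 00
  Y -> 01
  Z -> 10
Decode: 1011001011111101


Decoding:
10 -> Z
11 -> W
00 -> X
10 -> Z
11 -> W
11 -> W
11 -> W
01 -> Y


Result: ZWXZWWWY


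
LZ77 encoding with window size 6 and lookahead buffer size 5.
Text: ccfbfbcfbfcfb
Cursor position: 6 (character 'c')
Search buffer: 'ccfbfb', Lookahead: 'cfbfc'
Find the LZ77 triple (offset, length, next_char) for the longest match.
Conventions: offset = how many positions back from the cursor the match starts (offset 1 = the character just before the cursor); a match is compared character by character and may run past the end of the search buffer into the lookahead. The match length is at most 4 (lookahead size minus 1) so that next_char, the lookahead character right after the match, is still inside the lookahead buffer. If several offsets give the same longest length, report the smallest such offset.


Try each offset into the search buffer:
  offset=1 (pos 5, char 'b'): match length 0
  offset=2 (pos 4, char 'f'): match length 0
  offset=3 (pos 3, char 'b'): match length 0
  offset=4 (pos 2, char 'f'): match length 0
  offset=5 (pos 1, char 'c'): match length 4
  offset=6 (pos 0, char 'c'): match length 1
Longest match has length 4 at offset 5.
next_char = character at position 6 + 4 = 10 -> 'c'

Best match: offset=5, length=4 (matching 'cfbf' starting at position 1)
LZ77 triple: (5, 4, 'c')


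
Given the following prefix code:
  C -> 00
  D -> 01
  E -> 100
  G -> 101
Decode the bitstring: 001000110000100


Decoding step by step:
Bits 00 -> C
Bits 100 -> E
Bits 01 -> D
Bits 100 -> E
Bits 00 -> C
Bits 100 -> E


Decoded message: CEDECE


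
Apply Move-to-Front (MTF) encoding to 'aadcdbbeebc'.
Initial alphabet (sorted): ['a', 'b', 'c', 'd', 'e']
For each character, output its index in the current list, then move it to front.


MTF encoding:
'a': index 0 in ['a', 'b', 'c', 'd', 'e'] -> ['a', 'b', 'c', 'd', 'e']
'a': index 0 in ['a', 'b', 'c', 'd', 'e'] -> ['a', 'b', 'c', 'd', 'e']
'd': index 3 in ['a', 'b', 'c', 'd', 'e'] -> ['d', 'a', 'b', 'c', 'e']
'c': index 3 in ['d', 'a', 'b', 'c', 'e'] -> ['c', 'd', 'a', 'b', 'e']
'd': index 1 in ['c', 'd', 'a', 'b', 'e'] -> ['d', 'c', 'a', 'b', 'e']
'b': index 3 in ['d', 'c', 'a', 'b', 'e'] -> ['b', 'd', 'c', 'a', 'e']
'b': index 0 in ['b', 'd', 'c', 'a', 'e'] -> ['b', 'd', 'c', 'a', 'e']
'e': index 4 in ['b', 'd', 'c', 'a', 'e'] -> ['e', 'b', 'd', 'c', 'a']
'e': index 0 in ['e', 'b', 'd', 'c', 'a'] -> ['e', 'b', 'd', 'c', 'a']
'b': index 1 in ['e', 'b', 'd', 'c', 'a'] -> ['b', 'e', 'd', 'c', 'a']
'c': index 3 in ['b', 'e', 'd', 'c', 'a'] -> ['c', 'b', 'e', 'd', 'a']


Output: [0, 0, 3, 3, 1, 3, 0, 4, 0, 1, 3]


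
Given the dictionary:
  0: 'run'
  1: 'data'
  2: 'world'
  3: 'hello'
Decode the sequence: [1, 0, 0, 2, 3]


Look up each index in the dictionary:
  1 -> 'data'
  0 -> 'run'
  0 -> 'run'
  2 -> 'world'
  3 -> 'hello'

Decoded: "data run run world hello"


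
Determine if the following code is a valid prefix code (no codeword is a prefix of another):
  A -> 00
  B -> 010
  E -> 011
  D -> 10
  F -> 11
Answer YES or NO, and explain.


Checking each pair (does one codeword prefix another?):
  A='00' vs B='010': no prefix
  A='00' vs E='011': no prefix
  A='00' vs D='10': no prefix
  A='00' vs F='11': no prefix
  B='010' vs A='00': no prefix
  B='010' vs E='011': no prefix
  B='010' vs D='10': no prefix
  B='010' vs F='11': no prefix
  E='011' vs A='00': no prefix
  E='011' vs B='010': no prefix
  E='011' vs D='10': no prefix
  E='011' vs F='11': no prefix
  D='10' vs A='00': no prefix
  D='10' vs B='010': no prefix
  D='10' vs E='011': no prefix
  D='10' vs F='11': no prefix
  F='11' vs A='00': no prefix
  F='11' vs B='010': no prefix
  F='11' vs E='011': no prefix
  F='11' vs D='10': no prefix
No violation found over all pairs.

YES -- this is a valid prefix code. No codeword is a prefix of any other codeword.


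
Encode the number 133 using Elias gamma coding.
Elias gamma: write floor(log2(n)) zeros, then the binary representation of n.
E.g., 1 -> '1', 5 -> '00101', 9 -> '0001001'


num_bits = floor(log2(133)) + 1 = 8
leading_zeros = num_bits - 1 = 7
binary(133) = 10000101

Elias gamma(133) = '0000000' + '10000101' = 000000010000101 (15 bits)


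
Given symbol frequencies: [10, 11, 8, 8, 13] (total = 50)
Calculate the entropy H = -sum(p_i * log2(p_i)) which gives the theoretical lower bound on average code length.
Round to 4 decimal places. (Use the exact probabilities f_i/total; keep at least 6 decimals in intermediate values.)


Per-symbol terms -p_i * log2(p_i) with p_i = f_i/50:
  p = 10/50 = 0.200000: log2(p) = -2.321928, -p*log2(p) = 0.464386
  p = 11/50 = 0.220000: log2(p) = -2.184425, -p*log2(p) = 0.480573
  p = 8/50 = 0.160000: log2(p) = -2.643856, -p*log2(p) = 0.423017
  p = 8/50 = 0.160000: log2(p) = -2.643856, -p*log2(p) = 0.423017
  p = 13/50 = 0.260000: log2(p) = -1.943416, -p*log2(p) = 0.505288
H = 0.464386 + 0.480573 + 0.423017 + 0.423017 + 0.505288 = 2.296281

H = 2.2963 bits/symbol


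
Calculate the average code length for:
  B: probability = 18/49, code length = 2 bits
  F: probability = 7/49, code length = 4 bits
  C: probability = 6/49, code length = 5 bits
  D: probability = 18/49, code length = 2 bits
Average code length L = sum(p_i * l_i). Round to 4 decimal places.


Weighted contributions p_i * l_i:
  B: (18/49) * 2 = 36/49
  F: (7/49) * 4 = 28/49
  C: (6/49) * 5 = 30/49
  D: (18/49) * 2 = 36/49
Sum = (36 + 28 + 30 + 36)/49 = 130/49

L = 130/49 = 2.6531 bits/symbol


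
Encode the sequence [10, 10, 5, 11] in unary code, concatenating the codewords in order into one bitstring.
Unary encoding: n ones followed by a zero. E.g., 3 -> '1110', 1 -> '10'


Encode each number as n ones followed by a terminating 0:
  10 -> 11111111110 (11 bits)
  10 -> 11111111110 (11 bits)
  5 -> 111110 (6 bits)
  11 -> 111111111110 (12 bits)
Total length = 11 + 11 + 6 + 12 = 40 bits.

Unary([10, 10, 5, 11]) = 1111111111011111111110111110111111111110 (40 bits)


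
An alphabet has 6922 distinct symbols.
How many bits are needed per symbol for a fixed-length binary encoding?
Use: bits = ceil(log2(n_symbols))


log2(6922) = 12.757
Bracket: 2^12 = 4096 < 6922 <= 2^13 = 8192
So ceil(log2(6922)) = 13

bits = ceil(log2(6922)) = ceil(12.757) = 13 bits


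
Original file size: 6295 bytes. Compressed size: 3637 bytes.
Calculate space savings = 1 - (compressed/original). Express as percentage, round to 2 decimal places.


ratio = compressed/original = 3637/6295 = 0.57776
savings = 1 - ratio = 1 - 0.57776 = 0.42224
as a percentage: 0.42224 * 100 = 42.22%

Space savings = 1 - 3637/6295 = 42.22%


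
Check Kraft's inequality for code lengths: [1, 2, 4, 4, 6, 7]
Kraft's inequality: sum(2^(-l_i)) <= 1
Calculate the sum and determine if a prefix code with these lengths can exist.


Sum = 2^(-1) + 2^(-2) + 2^(-4) + 2^(-4) + 2^(-6) + 2^(-7)
    = 0.5 + 0.25 + 0.0625 + 0.0625 + 0.015625 + 0.0078125
    = 115/128 = 0.8984375
Since 0.8984375 <= 1, Kraft's inequality IS satisfied.
A prefix code with these lengths CAN exist.

Kraft sum = 0.8984375. Satisfied.


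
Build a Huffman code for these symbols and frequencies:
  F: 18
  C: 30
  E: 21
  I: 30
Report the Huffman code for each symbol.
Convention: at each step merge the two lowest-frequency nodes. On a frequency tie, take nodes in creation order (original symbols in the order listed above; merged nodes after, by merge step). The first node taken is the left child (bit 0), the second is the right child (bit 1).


Huffman tree construction:
Step 1: Merge F(18) + E(21) = 39
Step 2: Merge C(30) + I(30) = 60
Step 3: Merge (F+E)(39) + (C+I)(60) = 99
Read each symbol's code off the tree from the root (left child = 0, right child = 1).

Codes:
  F: 00 (length 2)
  C: 10 (length 2)
  E: 01 (length 2)
  I: 11 (length 2)
Average code length: 198/99 = 2.0000 bits/symbol


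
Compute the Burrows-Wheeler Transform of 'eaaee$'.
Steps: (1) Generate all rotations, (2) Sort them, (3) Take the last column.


Rotations (sorted):
  0: $eaaee -> last char: e
  1: aaee$e -> last char: e
  2: aee$ea -> last char: a
  3: e$eaae -> last char: e
  4: eaaee$ -> last char: $
  5: ee$eaa -> last char: a


BWT = eeae$a


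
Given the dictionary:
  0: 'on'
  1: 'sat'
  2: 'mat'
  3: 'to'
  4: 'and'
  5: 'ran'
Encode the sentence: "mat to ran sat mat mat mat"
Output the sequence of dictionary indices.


Look up each word in the dictionary:
  'mat' -> 2
  'to' -> 3
  'ran' -> 5
  'sat' -> 1
  'mat' -> 2
  'mat' -> 2
  'mat' -> 2

Encoded: [2, 3, 5, 1, 2, 2, 2]


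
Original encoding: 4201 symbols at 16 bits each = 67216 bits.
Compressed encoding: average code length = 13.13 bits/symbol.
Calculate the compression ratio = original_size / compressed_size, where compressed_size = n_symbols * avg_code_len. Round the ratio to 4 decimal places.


original_size = n_symbols * orig_bits = 4201 * 16 = 67216 bits
compressed_size = n_symbols * avg_code_len = 4201 * 13.13 = 55159.13 bits
ratio = original_size / compressed_size = 67216 / 55159.13 = 1.2186

Compression ratio = 1.2186


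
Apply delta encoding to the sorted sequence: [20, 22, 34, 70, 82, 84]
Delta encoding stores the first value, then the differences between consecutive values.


First value: 20
Deltas:
  22 - 20 = 2
  34 - 22 = 12
  70 - 34 = 36
  82 - 70 = 12
  84 - 82 = 2


Delta encoded: [20, 2, 12, 36, 12, 2]


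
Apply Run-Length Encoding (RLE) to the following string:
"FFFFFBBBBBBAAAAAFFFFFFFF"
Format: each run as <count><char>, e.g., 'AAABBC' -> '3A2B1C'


Scanning runs left to right:
  i=0: run of 'F' x 5 -> '5F'
  i=5: run of 'B' x 6 -> '6B'
  i=11: run of 'A' x 5 -> '5A'
  i=16: run of 'F' x 8 -> '8F'

RLE = 5F6B5A8F


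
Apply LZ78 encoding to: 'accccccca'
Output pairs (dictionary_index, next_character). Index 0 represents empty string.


LZ78 encoding steps:
Dictionary: {0: ''}
Step 1: w='' (idx 0), next='a' -> output (0, 'a'), add 'a' as idx 1
Step 2: w='' (idx 0), next='c' -> output (0, 'c'), add 'c' as idx 2
Step 3: w='c' (idx 2), next='c' -> output (2, 'c'), add 'cc' as idx 3
Step 4: w='cc' (idx 3), next='c' -> output (3, 'c'), add 'ccc' as idx 4
Step 5: w='c' (idx 2), next='a' -> output (2, 'a'), add 'ca' as idx 5


Encoded: [(0, 'a'), (0, 'c'), (2, 'c'), (3, 'c'), (2, 'a')]


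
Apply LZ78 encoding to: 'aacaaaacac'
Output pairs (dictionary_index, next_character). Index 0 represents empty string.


LZ78 encoding steps:
Dictionary: {0: ''}
Step 1: w='' (idx 0), next='a' -> output (0, 'a'), add 'a' as idx 1
Step 2: w='a' (idx 1), next='c' -> output (1, 'c'), add 'ac' as idx 2
Step 3: w='a' (idx 1), next='a' -> output (1, 'a'), add 'aa' as idx 3
Step 4: w='aa' (idx 3), next='c' -> output (3, 'c'), add 'aac' as idx 4
Step 5: w='ac' (idx 2), end of input -> output (2, '')


Encoded: [(0, 'a'), (1, 'c'), (1, 'a'), (3, 'c'), (2, '')]


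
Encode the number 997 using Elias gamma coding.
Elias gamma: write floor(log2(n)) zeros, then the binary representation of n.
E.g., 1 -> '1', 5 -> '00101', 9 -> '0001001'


num_bits = floor(log2(997)) + 1 = 10
leading_zeros = num_bits - 1 = 9
binary(997) = 1111100101

Elias gamma(997) = '000000000' + '1111100101' = 0000000001111100101 (19 bits)
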